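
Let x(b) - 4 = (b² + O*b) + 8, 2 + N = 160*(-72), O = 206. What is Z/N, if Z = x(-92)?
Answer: 5238/5761 ≈ 0.90922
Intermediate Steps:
N = -11522 (N = -2 + 160*(-72) = -2 - 11520 = -11522)
x(b) = 12 + b² + 206*b (x(b) = 4 + ((b² + 206*b) + 8) = 4 + (8 + b² + 206*b) = 12 + b² + 206*b)
Z = -10476 (Z = 12 + (-92)² + 206*(-92) = 12 + 8464 - 18952 = -10476)
Z/N = -10476/(-11522) = -10476*(-1/11522) = 5238/5761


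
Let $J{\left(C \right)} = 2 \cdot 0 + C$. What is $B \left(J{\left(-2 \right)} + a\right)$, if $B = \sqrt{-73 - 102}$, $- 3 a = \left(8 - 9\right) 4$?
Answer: $- \frac{10 i \sqrt{7}}{3} \approx - 8.8192 i$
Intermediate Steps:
$a = \frac{4}{3}$ ($a = - \frac{\left(8 - 9\right) 4}{3} = - \frac{\left(-1\right) 4}{3} = \left(- \frac{1}{3}\right) \left(-4\right) = \frac{4}{3} \approx 1.3333$)
$B = 5 i \sqrt{7}$ ($B = \sqrt{-175} = 5 i \sqrt{7} \approx 13.229 i$)
$J{\left(C \right)} = C$ ($J{\left(C \right)} = 0 + C = C$)
$B \left(J{\left(-2 \right)} + a\right) = 5 i \sqrt{7} \left(-2 + \frac{4}{3}\right) = 5 i \sqrt{7} \left(- \frac{2}{3}\right) = - \frac{10 i \sqrt{7}}{3}$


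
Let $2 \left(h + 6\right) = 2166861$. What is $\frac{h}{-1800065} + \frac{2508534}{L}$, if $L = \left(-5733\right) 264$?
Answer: $- \frac{48851589179}{21622380780} \approx -2.2593$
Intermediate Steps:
$h = \frac{2166849}{2}$ ($h = -6 + \frac{1}{2} \cdot 2166861 = -6 + \frac{2166861}{2} = \frac{2166849}{2} \approx 1.0834 \cdot 10^{6}$)
$L = -1513512$
$\frac{h}{-1800065} + \frac{2508534}{L} = \frac{2166849}{2 \left(-1800065\right)} + \frac{2508534}{-1513512} = \frac{2166849}{2} \left(- \frac{1}{1800065}\right) + 2508534 \left(- \frac{1}{1513512}\right) = - \frac{2166849}{3600130} - \frac{19909}{12012} = - \frac{48851589179}{21622380780}$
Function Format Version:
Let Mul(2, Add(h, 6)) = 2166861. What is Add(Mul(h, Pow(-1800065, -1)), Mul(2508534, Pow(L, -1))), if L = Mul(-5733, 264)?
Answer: Rational(-48851589179, 21622380780) ≈ -2.2593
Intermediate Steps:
h = Rational(2166849, 2) (h = Add(-6, Mul(Rational(1, 2), 2166861)) = Add(-6, Rational(2166861, 2)) = Rational(2166849, 2) ≈ 1.0834e+6)
L = -1513512
Add(Mul(h, Pow(-1800065, -1)), Mul(2508534, Pow(L, -1))) = Add(Mul(Rational(2166849, 2), Pow(-1800065, -1)), Mul(2508534, Pow(-1513512, -1))) = Add(Mul(Rational(2166849, 2), Rational(-1, 1800065)), Mul(2508534, Rational(-1, 1513512))) = Add(Rational(-2166849, 3600130), Rational(-19909, 12012)) = Rational(-48851589179, 21622380780)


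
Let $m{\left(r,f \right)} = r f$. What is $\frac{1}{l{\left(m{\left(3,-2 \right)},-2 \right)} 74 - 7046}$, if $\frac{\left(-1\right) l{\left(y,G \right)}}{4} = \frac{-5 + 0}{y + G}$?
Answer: $- \frac{1}{7231} \approx -0.00013829$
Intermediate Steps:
$m{\left(r,f \right)} = f r$
$l{\left(y,G \right)} = \frac{20}{G + y}$ ($l{\left(y,G \right)} = - 4 \frac{-5 + 0}{y + G} = - 4 \left(- \frac{5}{G + y}\right) = \frac{20}{G + y}$)
$\frac{1}{l{\left(m{\left(3,-2 \right)},-2 \right)} 74 - 7046} = \frac{1}{\frac{20}{-2 - 6} \cdot 74 - 7046} = \frac{1}{\frac{20}{-8} \cdot 74 - 7046} = \frac{1}{20 \left(- \frac{1}{8}\right) 74 - 7046} = \frac{1}{\left(- \frac{5}{2}\right) 74 - 7046} = \frac{1}{-185 - 7046} = \frac{1}{-7231} = - \frac{1}{7231}$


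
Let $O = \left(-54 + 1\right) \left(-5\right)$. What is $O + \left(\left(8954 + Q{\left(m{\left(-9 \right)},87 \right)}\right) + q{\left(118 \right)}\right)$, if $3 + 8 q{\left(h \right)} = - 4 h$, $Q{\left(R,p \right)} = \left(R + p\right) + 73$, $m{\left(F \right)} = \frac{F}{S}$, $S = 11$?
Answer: $\frac{820055}{88} \approx 9318.8$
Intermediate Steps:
$m{\left(F \right)} = \frac{F}{11}$
$Q{\left(R,p \right)} = 73 + R + p$
$q{\left(h \right)} = - \frac{3}{8} - \frac{h}{2}$ ($q{\left(h \right)} = - \frac{3}{8} + \frac{\left(-4\right) h}{8} = - \frac{3}{8} - \frac{h}{2}$)
$O = 265$ ($O = \left(-53\right) \left(-5\right) = 265$)
$O + \left(\left(8954 + Q{\left(m{\left(-9 \right)},87 \right)}\right) + q{\left(118 \right)}\right) = 265 + \left(\left(8954 + \left(73 + \frac{1}{11} \left(-9\right) + 87\right)\right) - \frac{475}{8}\right) = 265 + \left(\left(8954 + \left(73 - \frac{9}{11} + 87\right)\right) - \frac{475}{8}\right) = 265 + \left(\left(8954 + \frac{1751}{11}\right) - \frac{475}{8}\right) = 265 + \left(\frac{100245}{11} - \frac{475}{8}\right) = 265 + \frac{796735}{88} = \frac{820055}{88}$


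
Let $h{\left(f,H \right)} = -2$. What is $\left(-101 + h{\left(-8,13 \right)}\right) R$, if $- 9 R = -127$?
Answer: $- \frac{13081}{9} \approx -1453.4$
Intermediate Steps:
$R = \frac{127}{9}$ ($R = \left(- \frac{1}{9}\right) \left(-127\right) = \frac{127}{9} \approx 14.111$)
$\left(-101 + h{\left(-8,13 \right)}\right) R = \left(-101 - 2\right) \frac{127}{9} = \left(-103\right) \frac{127}{9} = - \frac{13081}{9}$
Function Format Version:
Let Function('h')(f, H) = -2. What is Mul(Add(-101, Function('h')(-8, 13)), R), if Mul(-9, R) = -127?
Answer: Rational(-13081, 9) ≈ -1453.4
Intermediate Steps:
R = Rational(127, 9) (R = Mul(Rational(-1, 9), -127) = Rational(127, 9) ≈ 14.111)
Mul(Add(-101, Function('h')(-8, 13)), R) = Mul(Add(-101, -2), Rational(127, 9)) = Mul(-103, Rational(127, 9)) = Rational(-13081, 9)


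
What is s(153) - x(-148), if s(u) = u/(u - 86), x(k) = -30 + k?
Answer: 12079/67 ≈ 180.28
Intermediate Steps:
s(u) = u/(-86 + u)
s(153) - x(-148) = 153/(-86 + 153) - (-30 - 148) = 153/67 - 1*(-178) = 153*(1/67) + 178 = 153/67 + 178 = 12079/67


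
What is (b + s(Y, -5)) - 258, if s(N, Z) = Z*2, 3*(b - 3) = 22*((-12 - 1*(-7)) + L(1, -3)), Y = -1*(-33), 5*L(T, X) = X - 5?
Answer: -1567/5 ≈ -313.40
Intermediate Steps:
L(T, X) = -1 + X/5 (L(T, X) = (X - 5)/5 = (-5 + X)/5 = -1 + X/5)
Y = 33
b = -227/5 (b = 3 + (22*((-12 - 1*(-7)) + (-1 + (⅕)*(-3))))/3 = 3 + (22*((-12 + 7) + (-1 - ⅗)))/3 = 3 + (22*(-5 - 8/5))/3 = 3 + (22*(-33/5))/3 = 3 + (⅓)*(-726/5) = 3 - 242/5 = -227/5 ≈ -45.400)
s(N, Z) = 2*Z
(b + s(Y, -5)) - 258 = (-227/5 + 2*(-5)) - 258 = (-227/5 - 10) - 258 = -277/5 - 258 = -1567/5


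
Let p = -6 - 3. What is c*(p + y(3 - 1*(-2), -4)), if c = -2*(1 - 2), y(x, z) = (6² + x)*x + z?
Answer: 384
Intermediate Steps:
y(x, z) = z + x*(36 + x) (y(x, z) = (36 + x)*x + z = x*(36 + x) + z = z + x*(36 + x))
c = 2 (c = -2*(-1) = 2)
p = -9
c*(p + y(3 - 1*(-2), -4)) = 2*(-9 + (-4 + (3 - 1*(-2))² + 36*(3 - 1*(-2)))) = 2*(-9 + (-4 + (3 + 2)² + 36*(3 + 2))) = 2*(-9 + (-4 + 5² + 36*5)) = 2*(-9 + (-4 + 25 + 180)) = 2*(-9 + 201) = 2*192 = 384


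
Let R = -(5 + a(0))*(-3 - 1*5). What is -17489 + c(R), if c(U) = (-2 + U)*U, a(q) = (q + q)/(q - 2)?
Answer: -15969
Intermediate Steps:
a(q) = 2*q/(-2 + q) (a(q) = (2*q)/(-2 + q) = 2*q/(-2 + q))
R = 40 (R = -(5 + 2*0/(-2 + 0))*(-3 - 1*5) = -(5 + 2*0/(-2))*(-3 - 5) = -(5 + 2*0*(-½))*(-8) = -(5 + 0)*(-8) = -5*(-8) = -1*(-40) = 40)
c(U) = U*(-2 + U)
-17489 + c(R) = -17489 + 40*(-2 + 40) = -17489 + 40*38 = -17489 + 1520 = -15969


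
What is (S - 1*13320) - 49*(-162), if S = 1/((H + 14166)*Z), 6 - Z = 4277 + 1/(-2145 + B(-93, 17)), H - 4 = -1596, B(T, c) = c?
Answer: -307530575560622/57140575169 ≈ -5382.0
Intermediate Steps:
H = -1592 (H = 4 - 1596 = -1592)
Z = -9088687/2128 (Z = 6 - (4277 + 1/(-2145 + 17)) = 6 - (4277 + 1/(-2128)) = 6 - (4277 - 1/2128) = 6 - 1*9101455/2128 = 6 - 9101455/2128 = -9088687/2128 ≈ -4271.0)
S = -1064/57140575169 (S = 1/((-1592 + 14166)*(-9088687/2128)) = -2128/9088687/12574 = (1/12574)*(-2128/9088687) = -1064/57140575169 ≈ -1.8621e-8)
(S - 1*13320) - 49*(-162) = (-1064/57140575169 - 1*13320) - 49*(-162) = (-1064/57140575169 - 13320) - 1*(-7938) = -761112461252144/57140575169 + 7938 = -307530575560622/57140575169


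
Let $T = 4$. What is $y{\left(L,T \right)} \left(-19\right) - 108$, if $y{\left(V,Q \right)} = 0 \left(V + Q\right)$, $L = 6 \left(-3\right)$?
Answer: $-108$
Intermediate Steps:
$L = -18$
$y{\left(V,Q \right)} = 0$ ($y{\left(V,Q \right)} = 0 \left(Q + V\right) = 0$)
$y{\left(L,T \right)} \left(-19\right) - 108 = 0 \left(-19\right) - 108 = 0 - 108 = -108$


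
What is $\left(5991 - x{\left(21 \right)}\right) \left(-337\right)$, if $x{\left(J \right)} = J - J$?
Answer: $-2018967$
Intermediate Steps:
$x{\left(J \right)} = 0$
$\left(5991 - x{\left(21 \right)}\right) \left(-337\right) = \left(5991 - 0\right) \left(-337\right) = \left(5991 + 0\right) \left(-337\right) = 5991 \left(-337\right) = -2018967$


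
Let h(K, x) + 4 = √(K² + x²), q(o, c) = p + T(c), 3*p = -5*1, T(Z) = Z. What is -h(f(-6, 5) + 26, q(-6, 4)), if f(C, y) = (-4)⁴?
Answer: 4 - √715765/3 ≈ -278.01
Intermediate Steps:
f(C, y) = 256
p = -5/3 (p = (-5*1)/3 = (⅓)*(-5) = -5/3 ≈ -1.6667)
q(o, c) = -5/3 + c
h(K, x) = -4 + √(K² + x²)
-h(f(-6, 5) + 26, q(-6, 4)) = -(-4 + √((256 + 26)² + (-5/3 + 4)²)) = -(-4 + √(282² + (7/3)²)) = -(-4 + √(79524 + 49/9)) = -(-4 + √(715765/9)) = -(-4 + √715765/3) = 4 - √715765/3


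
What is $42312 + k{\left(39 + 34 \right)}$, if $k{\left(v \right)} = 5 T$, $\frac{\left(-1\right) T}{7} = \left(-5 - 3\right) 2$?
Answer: $42872$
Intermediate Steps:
$T = 112$ ($T = - 7 \left(-5 - 3\right) 2 = - 7 \left(\left(-8\right) 2\right) = \left(-7\right) \left(-16\right) = 112$)
$k{\left(v \right)} = 560$ ($k{\left(v \right)} = 5 \cdot 112 = 560$)
$42312 + k{\left(39 + 34 \right)} = 42312 + 560 = 42872$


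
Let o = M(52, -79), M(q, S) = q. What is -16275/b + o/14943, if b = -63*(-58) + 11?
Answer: -48601349/10953219 ≈ -4.4372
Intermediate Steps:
b = 3665 (b = 3654 + 11 = 3665)
o = 52
-16275/b + o/14943 = -16275/3665 + 52/14943 = -16275*1/3665 + 52*(1/14943) = -3255/733 + 52/14943 = -48601349/10953219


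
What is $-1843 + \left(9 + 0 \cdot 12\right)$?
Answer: $-1834$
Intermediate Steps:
$-1843 + \left(9 + 0 \cdot 12\right) = -1843 + \left(9 + 0\right) = -1843 + 9 = -1834$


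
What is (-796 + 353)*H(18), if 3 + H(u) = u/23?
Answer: 22593/23 ≈ 982.30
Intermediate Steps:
H(u) = -3 + u/23
(-796 + 353)*H(18) = (-796 + 353)*(-3 + (1/23)*18) = -443*(-3 + 18/23) = -443*(-51/23) = 22593/23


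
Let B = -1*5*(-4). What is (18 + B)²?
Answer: 1444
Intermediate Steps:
B = 20 (B = -5*(-4) = 20)
(18 + B)² = (18 + 20)² = 38² = 1444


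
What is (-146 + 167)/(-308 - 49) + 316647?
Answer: 5382998/17 ≈ 3.1665e+5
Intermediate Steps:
(-146 + 167)/(-308 - 49) + 316647 = 21/(-357) + 316647 = -1/357*21 + 316647 = -1/17 + 316647 = 5382998/17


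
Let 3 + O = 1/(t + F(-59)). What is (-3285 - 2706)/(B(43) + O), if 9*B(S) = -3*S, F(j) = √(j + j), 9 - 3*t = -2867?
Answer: 7730922251916/22365980497 - 485271*I*√118/22365980497 ≈ 345.66 - 0.00023569*I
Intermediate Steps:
t = 2876/3 (t = 3 - ⅓*(-2867) = 3 + 2867/3 = 2876/3 ≈ 958.67)
F(j) = √2*√j (F(j) = √(2*j) = √2*√j)
B(S) = -S/3 (B(S) = (-3*S)/9 = -S/3)
O = -3 + 1/(2876/3 + I*√118) (O = -3 + 1/(2876/3 + √2*√(-59)) = -3 + 1/(2876/3 + √2*(I*√59)) = -3 + 1/(2876/3 + I*√118) ≈ -2.999 - 1.1818e-5*I)
(-3285 - 2706)/(B(43) + O) = (-3285 - 2706)/(-⅓*43 + 3*(-3*√118 + 2875*I)/(-2876*I + 3*√118)) = -5991/(-43/3 + 3*(-3*√118 + 2875*I)/(-2876*I + 3*√118))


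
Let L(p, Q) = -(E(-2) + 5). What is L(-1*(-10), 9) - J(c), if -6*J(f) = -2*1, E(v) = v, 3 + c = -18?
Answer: -10/3 ≈ -3.3333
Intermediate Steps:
c = -21 (c = -3 - 18 = -21)
J(f) = ⅓ (J(f) = -(-1)/3 = -⅙*(-2) = ⅓)
L(p, Q) = -3 (L(p, Q) = -(-2 + 5) = -1*3 = -3)
L(-1*(-10), 9) - J(c) = -3 - 1*⅓ = -3 - ⅓ = -10/3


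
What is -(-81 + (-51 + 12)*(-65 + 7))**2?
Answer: -4756761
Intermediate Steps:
-(-81 + (-51 + 12)*(-65 + 7))**2 = -(-81 - 39*(-58))**2 = -(-81 + 2262)**2 = -1*2181**2 = -1*4756761 = -4756761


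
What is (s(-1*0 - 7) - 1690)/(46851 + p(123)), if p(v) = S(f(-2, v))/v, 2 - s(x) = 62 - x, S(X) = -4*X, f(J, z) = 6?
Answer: -72037/1920883 ≈ -0.037502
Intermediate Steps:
s(x) = -60 + x (s(x) = 2 - (62 - x) = 2 + (-62 + x) = -60 + x)
p(v) = -24/v (p(v) = (-4*6)/v = -24/v)
(s(-1*0 - 7) - 1690)/(46851 + p(123)) = ((-60 + (-1*0 - 7)) - 1690)/(46851 - 24/123) = ((-60 + (0 - 7)) - 1690)/(46851 - 24*1/123) = ((-60 - 7) - 1690)/(46851 - 8/41) = (-67 - 1690)/(1920883/41) = -1757*41/1920883 = -72037/1920883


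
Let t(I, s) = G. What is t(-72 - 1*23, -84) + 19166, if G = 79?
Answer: 19245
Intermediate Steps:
t(I, s) = 79
t(-72 - 1*23, -84) + 19166 = 79 + 19166 = 19245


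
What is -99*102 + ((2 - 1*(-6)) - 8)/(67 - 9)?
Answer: -10098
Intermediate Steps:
-99*102 + ((2 - 1*(-6)) - 8)/(67 - 9) = -10098 + ((2 + 6) - 8)/58 = -10098 + (8 - 8)*(1/58) = -10098 + 0*(1/58) = -10098 + 0 = -10098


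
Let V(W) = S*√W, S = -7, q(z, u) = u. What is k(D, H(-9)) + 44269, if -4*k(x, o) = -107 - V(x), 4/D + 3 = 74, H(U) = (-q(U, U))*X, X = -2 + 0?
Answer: 177183/4 - 7*√71/142 ≈ 44295.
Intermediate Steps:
X = -2
H(U) = 2*U (H(U) = -U*(-2) = 2*U)
V(W) = -7*√W
D = 4/71 (D = 4/(-3 + 74) = 4/71 ≈ 0.056338)
k(x, o) = 107/4 - 7*√x/4 (k(x, o) = -(-107 - (-7)*√x)/4 = -(-107 + 7*√x)/4 = 107/4 - 7*√x/4)
k(D, H(-9)) + 44269 = (107/4 - 7*√71/142) + 44269 = 177183/4 - 7*√71/142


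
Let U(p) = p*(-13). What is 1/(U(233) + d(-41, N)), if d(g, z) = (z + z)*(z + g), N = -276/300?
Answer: -625/1844917 ≈ -0.00033877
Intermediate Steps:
N = -23/25 (N = -276*1/300 = -23/25 ≈ -0.92000)
U(p) = -13*p
d(g, z) = 2*z*(g + z) (d(g, z) = (2*z)*(g + z) = 2*z*(g + z))
1/(U(233) + d(-41, N)) = 1/(-13*233 + 2*(-23/25)*(-41 - 23/25)) = 1/(-3029 + 2*(-23/25)*(-1048/25)) = 1/(-3029 + 48208/625) = 1/(-1844917/625) = -625/1844917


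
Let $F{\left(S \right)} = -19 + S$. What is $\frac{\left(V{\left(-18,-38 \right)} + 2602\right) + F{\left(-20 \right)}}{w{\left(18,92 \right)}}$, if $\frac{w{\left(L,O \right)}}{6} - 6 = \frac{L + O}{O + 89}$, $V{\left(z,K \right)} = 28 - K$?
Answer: $\frac{475849}{7176} \approx 66.311$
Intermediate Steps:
$w{\left(L,O \right)} = 36 + \frac{6 \left(L + O\right)}{89 + O}$ ($w{\left(L,O \right)} = 36 + 6 \frac{L + O}{O + 89} = 36 + 6 \frac{L + O}{89 + O} = 36 + \frac{6 \left(L + O\right)}{89 + O}$)
$\frac{\left(V{\left(-18,-38 \right)} + 2602\right) + F{\left(-20 \right)}}{w{\left(18,92 \right)}} = \frac{\left(\left(28 - -38\right) + 2602\right) - 39}{6 \frac{1}{89 + 92} \left(534 + 18 + 7 \cdot 92\right)} = \frac{\left(\left(28 + 38\right) + 2602\right) - 39}{6 \cdot \frac{1}{181} \left(534 + 18 + 644\right)} = \frac{\left(66 + 2602\right) - 39}{6 \cdot \frac{1}{181} \cdot 1196} = \frac{2668 - 39}{\frac{7176}{181}} = 2629 \cdot \frac{181}{7176} = \frac{475849}{7176}$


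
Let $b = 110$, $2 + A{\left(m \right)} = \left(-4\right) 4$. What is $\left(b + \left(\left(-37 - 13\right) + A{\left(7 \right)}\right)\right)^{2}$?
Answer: $1764$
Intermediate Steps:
$A{\left(m \right)} = -18$ ($A{\left(m \right)} = -2 - 16 = -18$)
$\left(b + \left(\left(-37 - 13\right) + A{\left(7 \right)}\right)\right)^{2} = \left(110 - 68\right)^{2} = 42^{2} = 1764$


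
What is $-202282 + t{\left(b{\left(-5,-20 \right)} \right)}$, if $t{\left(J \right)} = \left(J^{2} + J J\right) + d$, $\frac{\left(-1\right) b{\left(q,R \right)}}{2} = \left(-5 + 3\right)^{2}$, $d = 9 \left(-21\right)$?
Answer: $-202343$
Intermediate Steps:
$d = -189$
$b{\left(q,R \right)} = -8$ ($b{\left(q,R \right)} = - 2 \left(-5 + 3\right)^{2} = - 2 \left(-2\right)^{2} = \left(-2\right) 4 = -8$)
$t{\left(J \right)} = -189 + 2 J^{2}$ ($t{\left(J \right)} = \left(J^{2} + J J\right) - 189 = \left(J^{2} + J^{2}\right) - 189 = 2 J^{2} - 189 = -189 + 2 J^{2}$)
$-202282 + t{\left(b{\left(-5,-20 \right)} \right)} = -202282 - \left(189 - 2 \left(-8\right)^{2}\right) = -202282 + \left(-189 + 2 \cdot 64\right) = -202282 + \left(-189 + 128\right) = -202282 - 61 = -202343$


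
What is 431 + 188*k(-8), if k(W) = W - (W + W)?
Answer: 1935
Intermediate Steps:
k(W) = -W (k(W) = W - 2*W = -W)
431 + 188*k(-8) = 431 + 188*(-1*(-8)) = 431 + 188*8 = 431 + 1504 = 1935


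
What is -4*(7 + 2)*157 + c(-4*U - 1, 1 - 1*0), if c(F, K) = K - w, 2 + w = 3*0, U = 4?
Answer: -5649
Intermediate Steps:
w = -2 (w = -2 + 3*0 = -2 + 0 = -2)
c(F, K) = 2 + K (c(F, K) = K - 1*(-2) = K + 2 = 2 + K)
-4*(7 + 2)*157 + c(-4*U - 1, 1 - 1*0) = -4*(7 + 2)*157 + (2 + (1 - 1*0)) = -4*9*157 + (2 + (1 + 0)) = -36*157 + (2 + 1) = -5652 + 3 = -5649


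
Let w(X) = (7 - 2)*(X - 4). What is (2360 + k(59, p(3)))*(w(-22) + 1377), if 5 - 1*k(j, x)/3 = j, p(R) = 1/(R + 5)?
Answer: 2740906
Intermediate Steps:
w(X) = -20 + 5*X (w(X) = 5*(-4 + X) = -20 + 5*X)
p(R) = 1/(5 + R)
k(j, x) = 15 - 3*j
(2360 + k(59, p(3)))*(w(-22) + 1377) = (2360 + (15 - 3*59))*((-20 + 5*(-22)) + 1377) = (2360 + (15 - 177))*((-20 - 110) + 1377) = (2360 - 162)*(-130 + 1377) = 2198*1247 = 2740906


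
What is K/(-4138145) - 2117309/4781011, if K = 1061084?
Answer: -13834785927729/19784516764595 ≈ -0.69927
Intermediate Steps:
K/(-4138145) - 2117309/4781011 = 1061084/(-4138145) - 2117309/4781011 = 1061084*(-1/4138145) - 2117309*1/4781011 = -1061084/4138145 - 2117309/4781011 = -13834785927729/19784516764595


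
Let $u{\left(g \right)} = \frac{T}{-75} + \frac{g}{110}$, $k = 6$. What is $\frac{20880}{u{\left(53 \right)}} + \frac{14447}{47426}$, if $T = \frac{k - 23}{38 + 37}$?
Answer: $\frac{122544908205553}{2845512574} \approx 43066.0$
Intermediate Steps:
$T = - \frac{17}{75}$ ($T = \frac{6 - 23}{38 + 37} = - \frac{17}{75} \approx -0.22667$)
$u{\left(g \right)} = \frac{17}{5625} + \frac{g}{110}$ ($u{\left(g \right)} = - \frac{17}{75 \left(-75\right)} + \frac{g}{110} = \left(- \frac{17}{75}\right) \left(- \frac{1}{75}\right) + g \frac{1}{110} = \frac{17}{5625} + \frac{g}{110}$)
$\frac{20880}{u{\left(53 \right)}} + \frac{14447}{47426} = \frac{20880}{\frac{17}{5625} + \frac{1}{110} \cdot 53} + \frac{14447}{47426} = \frac{20880}{\frac{17}{5625} + \frac{53}{110}} + 14447 \cdot \frac{1}{47426} = \frac{20880}{\frac{59999}{123750}} + \frac{14447}{47426} = 20880 \cdot \frac{123750}{59999} + \frac{14447}{47426} = \frac{2583900000}{59999} + \frac{14447}{47426} = \frac{122544908205553}{2845512574}$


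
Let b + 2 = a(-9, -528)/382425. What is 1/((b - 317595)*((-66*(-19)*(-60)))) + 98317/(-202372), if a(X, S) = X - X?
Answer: -587345715673097/1208970240980040 ≈ -0.48582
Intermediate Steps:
a(X, S) = 0
b = -2 (b = -2 + 0/382425 = -2 + 0*(1/382425) = -2 + 0 = -2)
1/((b - 317595)*((-66*(-19)*(-60)))) + 98317/(-202372) = 1/((-2 - 317595)*((-66*(-19)*(-60)))) + 98317/(-202372) = 1/((-317597)*((1254*(-60)))) + 98317*(-1/202372) = -1/317597/(-75240) - 98317/202372 = -1/317597*(-1/75240) - 98317/202372 = 1/23895998280 - 98317/202372 = -587345715673097/1208970240980040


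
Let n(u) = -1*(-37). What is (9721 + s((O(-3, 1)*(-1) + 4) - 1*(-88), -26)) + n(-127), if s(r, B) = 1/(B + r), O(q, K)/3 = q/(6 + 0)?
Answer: 1317332/135 ≈ 9758.0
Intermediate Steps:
n(u) = 37
O(q, K) = q/2 (O(q, K) = 3*(q/(6 + 0)) = 3*(q/6) = q/2)
(9721 + s((O(-3, 1)*(-1) + 4) - 1*(-88), -26)) + n(-127) = (9721 + 1/(-26 + ((((1/2)*(-3))*(-1) + 4) - 1*(-88)))) + 37 = (9721 + 1/(-26 + ((-3/2*(-1) + 4) + 88))) + 37 = (9721 + 1/(-26 + ((3/2 + 4) + 88))) + 37 = (9721 + 1/(-26 + (11/2 + 88))) + 37 = (9721 + 1/(-26 + 187/2)) + 37 = (9721 + 1/(135/2)) + 37 = (9721 + 2/135) + 37 = 1312337/135 + 37 = 1317332/135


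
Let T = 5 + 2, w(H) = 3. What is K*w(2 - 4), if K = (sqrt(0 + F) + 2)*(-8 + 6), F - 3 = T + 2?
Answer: -12 - 12*sqrt(3) ≈ -32.785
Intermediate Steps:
T = 7
F = 12 (F = 3 + (7 + 2) = 3 + 9 = 12)
K = -4 - 4*sqrt(3) (K = (sqrt(0 + 12) + 2)*(-8 + 6) = (sqrt(12) + 2)*(-2) = (2*sqrt(3) + 2)*(-2) = (2 + 2*sqrt(3))*(-2) = -4 - 4*sqrt(3) ≈ -10.928)
K*w(2 - 4) = (-4 - 4*sqrt(3))*3 = -12 - 12*sqrt(3)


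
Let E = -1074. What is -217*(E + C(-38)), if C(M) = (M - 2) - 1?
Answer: 241955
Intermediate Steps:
C(M) = -3 + M (C(M) = (-2 + M) - 1 = -3 + M)
-217*(E + C(-38)) = -217*(-1074 + (-3 - 38)) = -217*(-1074 - 41) = -217*(-1115) = 241955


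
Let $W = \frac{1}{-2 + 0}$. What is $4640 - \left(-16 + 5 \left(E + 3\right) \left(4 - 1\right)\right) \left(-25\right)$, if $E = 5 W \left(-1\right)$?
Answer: $\frac{12605}{2} \approx 6302.5$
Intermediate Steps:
$W = - \frac{1}{2}$ ($W = \frac{1}{-2} = - \frac{1}{2} \approx -0.5$)
$E = \frac{5}{2}$ ($E = 5 \left(- \frac{1}{2}\right) \left(-1\right) = \left(- \frac{5}{2}\right) \left(-1\right) = \frac{5}{2} \approx 2.5$)
$4640 - \left(-16 + 5 \left(E + 3\right) \left(4 - 1\right)\right) \left(-25\right) = 4640 - \left(-16 + 5 \left(\frac{5}{2} + 3\right) \left(4 - 1\right)\right) \left(-25\right) = 4640 - \left(-16 + 5 \cdot \frac{11}{2} \cdot 3\right) \left(-25\right) = 4640 - \left(-16 + 5 \cdot \frac{33}{2}\right) \left(-25\right) = 4640 - \left(-16 + \frac{165}{2}\right) \left(-25\right) = 4640 - \frac{133}{2} \left(-25\right) = 4640 - - \frac{3325}{2} = 4640 + \frac{3325}{2} = \frac{12605}{2}$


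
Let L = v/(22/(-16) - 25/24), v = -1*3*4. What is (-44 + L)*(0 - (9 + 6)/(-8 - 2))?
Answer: -1698/29 ≈ -58.552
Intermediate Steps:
v = -12 (v = -3*4 = -12)
L = 144/29 (L = -12/(22/(-16) - 25/24) = -12/(22*(-1/16) - 25*1/24) = -12/(-11/8 - 25/24) = -12/(-29/12) = -12*(-12/29) = 144/29 ≈ 4.9655)
(-44 + L)*(0 - (9 + 6)/(-8 - 2)) = (-44 + 144/29)*(0 - (9 + 6)/(-8 - 2)) = -1132*(0 - 15/(-10))/29 = -1132*(0 - 15*(-1)/10)/29 = -1132*(0 - 1*(-3/2))/29 = -1132*(0 + 3/2)/29 = -1132/29*3/2 = -1698/29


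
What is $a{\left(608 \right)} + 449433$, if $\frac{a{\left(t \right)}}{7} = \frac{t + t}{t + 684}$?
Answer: $\frac{7640473}{17} \approx 4.4944 \cdot 10^{5}$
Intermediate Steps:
$a{\left(t \right)} = \frac{14 t}{684 + t}$ ($a{\left(t \right)} = 7 \frac{t + t}{t + 684} = 7 \frac{2 t}{684 + t} = \frac{14 t}{684 + t}$)
$a{\left(608 \right)} + 449433 = 14 \cdot 608 \frac{1}{684 + 608} + 449433 = 14 \cdot 608 \cdot \frac{1}{1292} + 449433 = \frac{112}{17} + 449433 = \frac{7640473}{17}$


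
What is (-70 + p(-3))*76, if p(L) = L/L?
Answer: -5244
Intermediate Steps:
p(L) = 1
(-70 + p(-3))*76 = (-70 + 1)*76 = -69*76 = -5244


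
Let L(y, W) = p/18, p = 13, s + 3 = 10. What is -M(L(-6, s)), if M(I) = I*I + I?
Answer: -403/324 ≈ -1.2438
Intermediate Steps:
s = 7 (s = -3 + 10 = 7)
L(y, W) = 13/18
M(I) = I + I² (M(I) = I² + I = I + I²)
-M(L(-6, s)) = -13*(1 + 13/18)/18 = -13*31/(18*18) = -1*403/324 = -403/324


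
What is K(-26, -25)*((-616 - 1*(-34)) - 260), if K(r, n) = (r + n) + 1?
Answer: 42100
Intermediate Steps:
K(r, n) = 1 + n + r (K(r, n) = (n + r) + 1 = 1 + n + r)
K(-26, -25)*((-616 - 1*(-34)) - 260) = (1 - 25 - 26)*((-616 - 1*(-34)) - 260) = -50*((-616 + 34) - 260) = -50*(-582 - 260) = -50*(-842) = 42100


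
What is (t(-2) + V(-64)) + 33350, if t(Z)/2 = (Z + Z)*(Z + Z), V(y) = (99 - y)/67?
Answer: 2236757/67 ≈ 33384.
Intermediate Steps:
V(y) = 99/67 - y/67 (V(y) = (99 - y)*(1/67) = 99/67 - y/67)
t(Z) = 8*Z**2 (t(Z) = 2*((Z + Z)*(Z + Z)) = 2*((2*Z)*(2*Z)) = 2*(4*Z**2) = 8*Z**2)
(t(-2) + V(-64)) + 33350 = (8*(-2)**2 + (99/67 - 1/67*(-64))) + 33350 = (8*4 + (99/67 + 64/67)) + 33350 = (32 + 163/67) + 33350 = 2307/67 + 33350 = 2236757/67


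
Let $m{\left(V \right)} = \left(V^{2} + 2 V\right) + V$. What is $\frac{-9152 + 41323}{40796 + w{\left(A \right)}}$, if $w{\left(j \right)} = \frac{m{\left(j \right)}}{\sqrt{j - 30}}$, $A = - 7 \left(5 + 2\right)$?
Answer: $\frac{3702978613}{4695923435} + \frac{739933 i \sqrt{79}}{1341692410} \approx 0.78855 + 0.0049018 i$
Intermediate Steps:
$m{\left(V \right)} = V^{2} + 3 V$
$A = -49$ ($A = \left(-7\right) 7 = -49$)
$w{\left(j \right)} = \frac{j \left(3 + j\right)}{\sqrt{-30 + j}}$ ($w{\left(j \right)} = \frac{j \left(3 + j\right)}{\sqrt{j - 30}} = \frac{j \left(3 + j\right)}{\sqrt{-30 + j}}$)
$\frac{-9152 + 41323}{40796 + w{\left(A \right)}} = \frac{-9152 + 41323}{40796 - \frac{49 \left(3 - 49\right)}{\sqrt{-30 - 49}}} = \frac{32171}{40796 - 49 \frac{1}{\sqrt{-79}} \left(-46\right)} = \frac{32171}{40796 - 49 \left(- \frac{i \sqrt{79}}{79}\right) \left(-46\right)} = \frac{32171}{40796 - \frac{2254 i \sqrt{79}}{79}}$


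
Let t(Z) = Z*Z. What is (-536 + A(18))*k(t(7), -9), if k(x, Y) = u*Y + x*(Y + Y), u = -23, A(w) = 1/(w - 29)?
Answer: 3980475/11 ≈ 3.6186e+5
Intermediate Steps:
A(w) = 1/(-29 + w)
t(Z) = Z²
k(x, Y) = -23*Y + 2*Y*x (k(x, Y) = -23*Y + x*(Y + Y) = -23*Y + x*(2*Y) = -23*Y + 2*Y*x)
(-536 + A(18))*k(t(7), -9) = (-536 + 1/(-29 + 18))*(-9*(-23 + 2*7²)) = (-536 + 1/(-11))*(-9*(-23 + 2*49)) = (-536 - 1/11)*(-9*(-23 + 98)) = -(-53073)*75/11 = -5897/11*(-675) = 3980475/11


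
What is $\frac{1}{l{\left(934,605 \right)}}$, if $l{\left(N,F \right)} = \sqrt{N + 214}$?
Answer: $\frac{\sqrt{287}}{574} \approx 0.029514$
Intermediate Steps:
$l{\left(N,F \right)} = \sqrt{214 + N}$
$\frac{1}{l{\left(934,605 \right)}} = \frac{1}{\sqrt{214 + 934}} = \frac{1}{\sqrt{1148}} = \frac{1}{2 \sqrt{287}} = \frac{\sqrt{287}}{574}$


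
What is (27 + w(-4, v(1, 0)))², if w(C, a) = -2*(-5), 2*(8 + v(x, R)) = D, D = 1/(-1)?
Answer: 1369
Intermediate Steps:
D = -1
v(x, R) = -17/2 (v(x, R) = -8 + (½)*(-1) = -8 - ½ = -17/2)
w(C, a) = 10
(27 + w(-4, v(1, 0)))² = (27 + 10)² = 37² = 1369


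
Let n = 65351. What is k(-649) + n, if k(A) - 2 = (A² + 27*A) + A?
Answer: 468382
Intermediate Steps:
k(A) = 2 + A² + 28*A (k(A) = 2 + ((A² + 27*A) + A) = 2 + (A² + 28*A) = 2 + A² + 28*A)
k(-649) + n = (2 + (-649)² + 28*(-649)) + 65351 = (2 + 421201 - 18172) + 65351 = 403031 + 65351 = 468382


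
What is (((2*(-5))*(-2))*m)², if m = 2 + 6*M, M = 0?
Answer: 1600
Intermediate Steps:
m = 2 (m = 2 + 6*0 = 2 + 0 = 2)
(((2*(-5))*(-2))*m)² = (((2*(-5))*(-2))*2)² = (-10*(-2)*2)² = (20*2)² = 40² = 1600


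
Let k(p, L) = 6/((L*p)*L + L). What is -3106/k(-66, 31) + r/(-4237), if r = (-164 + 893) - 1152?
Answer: 417142968364/12711 ≈ 3.2817e+7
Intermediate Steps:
k(p, L) = 6/(L + p*L²) (k(p, L) = 6/(p*L² + L) = 6/(L + p*L²))
r = -423 (r = 729 - 1152 = -423)
-3106/k(-66, 31) + r/(-4237) = -3106/(6/(31*(1 + 31*(-66)))) - 423/(-4237) = -3106/(6*(1/31)/(1 - 2046)) - 423*(-1/4237) = -3106/(6*(1/31)/(-2045)) + 423/4237 = -3106/(6*(1/31)*(-1/2045)) + 423/4237 = -3106/(-6/63395) + 423/4237 = -3106*(-63395/6) + 423/4237 = 98452435/3 + 423/4237 = 417142968364/12711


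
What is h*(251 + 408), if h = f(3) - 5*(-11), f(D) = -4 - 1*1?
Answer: 32950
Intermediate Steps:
f(D) = -5 (f(D) = -4 - 1 = -5)
h = 50 (h = -5 - 5*(-11) = -5 + 55 = 50)
h*(251 + 408) = 50*(251 + 408) = 50*659 = 32950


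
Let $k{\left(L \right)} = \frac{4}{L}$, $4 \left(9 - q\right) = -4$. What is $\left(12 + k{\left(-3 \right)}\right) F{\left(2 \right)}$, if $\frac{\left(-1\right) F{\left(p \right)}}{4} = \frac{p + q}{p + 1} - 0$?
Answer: $- \frac{512}{3} \approx -170.67$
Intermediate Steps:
$q = 10$ ($q = 9 - -1 = 9 + 1 = 10$)
$F{\left(p \right)} = - \frac{4 \left(10 + p\right)}{1 + p}$ ($F{\left(p \right)} = - 4 \left(\frac{p + 10}{p + 1} - 0\right) = - 4 \left(\frac{10 + p}{1 + p} + 0\right) = - 4 \frac{10 + p}{1 + p} = - \frac{4 \left(10 + p\right)}{1 + p}$)
$\left(12 + k{\left(-3 \right)}\right) F{\left(2 \right)} = \left(12 + \frac{4}{-3}\right) \frac{4 \left(-10 - 2\right)}{1 + 2} = \left(12 + 4 \left(- \frac{1}{3}\right)\right) \frac{4 \left(-10 - 2\right)}{3} = \left(12 - \frac{4}{3}\right) 4 \cdot \frac{1}{3} \left(-12\right) = \frac{32}{3} \left(-16\right) = - \frac{512}{3}$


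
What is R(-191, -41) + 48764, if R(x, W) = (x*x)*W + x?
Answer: -1447148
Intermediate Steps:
R(x, W) = x + W*x² (R(x, W) = x²*W + x = W*x² + x = x + W*x²)
R(-191, -41) + 48764 = -191*(1 - 41*(-191)) + 48764 = -191*(1 + 7831) + 48764 = -191*7832 + 48764 = -1495912 + 48764 = -1447148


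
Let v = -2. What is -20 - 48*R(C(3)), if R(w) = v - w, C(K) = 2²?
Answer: 268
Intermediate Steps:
C(K) = 4
R(w) = -2 - w
-20 - 48*R(C(3)) = -20 - 48*(-2 - 1*4) = -20 - 48*(-2 - 4) = -20 - 48*(-6) = -20 + 288 = 268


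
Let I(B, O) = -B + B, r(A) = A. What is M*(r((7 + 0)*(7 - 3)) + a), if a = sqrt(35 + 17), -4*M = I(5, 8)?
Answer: 0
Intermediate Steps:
I(B, O) = 0
M = 0 (M = -1/4*0 = 0)
a = 2*sqrt(13) (a = sqrt(52) = 2*sqrt(13) ≈ 7.2111)
M*(r((7 + 0)*(7 - 3)) + a) = 0*((7 + 0)*(7 - 3) + 2*sqrt(13)) = 0*(7*4 + 2*sqrt(13)) = 0*(28 + 2*sqrt(13)) = 0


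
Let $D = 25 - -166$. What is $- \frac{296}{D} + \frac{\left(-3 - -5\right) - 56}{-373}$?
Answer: $- \frac{100094}{71243} \approx -1.405$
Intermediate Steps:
$D = 191$ ($D = 25 + 166 = 191$)
$- \frac{296}{D} + \frac{\left(-3 - -5\right) - 56}{-373} = - \frac{296}{191} + \frac{\left(-3 - -5\right) - 56}{-373} = \left(-296\right) \frac{1}{191} + \left(\left(-3 + 5\right) - 56\right) \left(- \frac{1}{373}\right) = - \frac{296}{191} + \left(2 - 56\right) \left(- \frac{1}{373}\right) = - \frac{296}{191} - - \frac{54}{373} = - \frac{296}{191} + \frac{54}{373} = - \frac{100094}{71243}$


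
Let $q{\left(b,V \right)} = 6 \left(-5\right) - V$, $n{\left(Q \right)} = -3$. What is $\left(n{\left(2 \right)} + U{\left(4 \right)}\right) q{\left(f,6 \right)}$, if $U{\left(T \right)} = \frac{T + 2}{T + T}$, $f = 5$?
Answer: $81$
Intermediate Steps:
$U{\left(T \right)} = \frac{2 + T}{2 T}$
$q{\left(b,V \right)} = -30 - V$
$\left(n{\left(2 \right)} + U{\left(4 \right)}\right) q{\left(f,6 \right)} = \left(-3 + \frac{2 + 4}{2 \cdot 4}\right) \left(-30 - 6\right) = \left(-3 + \frac{1}{2} \cdot \frac{1}{4} \cdot 6\right) \left(-30 - 6\right) = \left(-3 + \frac{3}{4}\right) \left(-36\right) = \left(- \frac{9}{4}\right) \left(-36\right) = 81$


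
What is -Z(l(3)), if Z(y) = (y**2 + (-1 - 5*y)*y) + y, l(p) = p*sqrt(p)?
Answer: 108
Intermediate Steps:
l(p) = p**(3/2)
Z(y) = y + y**2 + y*(-1 - 5*y) (Z(y) = (y**2 + y*(-1 - 5*y)) + y = y + y**2 + y*(-1 - 5*y))
-Z(l(3)) = -(-4)*(3**(3/2))**2 = -(-4)*(3*sqrt(3))**2 = -(-4)*27 = -1*(-108) = 108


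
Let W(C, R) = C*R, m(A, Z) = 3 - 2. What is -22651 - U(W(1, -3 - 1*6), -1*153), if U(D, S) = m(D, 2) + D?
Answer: -22643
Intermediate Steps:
m(A, Z) = 1
U(D, S) = 1 + D
-22651 - U(W(1, -3 - 1*6), -1*153) = -22651 - (1 + 1*(-3 - 1*6)) = -22651 - (1 + 1*(-3 - 6)) = -22651 - (1 + 1*(-9)) = -22651 - (1 - 9) = -22651 - 1*(-8) = -22651 + 8 = -22643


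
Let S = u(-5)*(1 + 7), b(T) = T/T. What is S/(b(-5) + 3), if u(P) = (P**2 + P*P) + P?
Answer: 90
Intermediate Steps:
b(T) = 1
u(P) = P + 2*P**2 (u(P) = (P**2 + P**2) + P = 2*P**2 + P = P + 2*P**2)
S = 360 (S = (-5*(1 + 2*(-5)))*(1 + 7) = -5*(1 - 10)*8 = -5*(-9)*8 = 45*8 = 360)
S/(b(-5) + 3) = 360/(1 + 3) = 360/4 = 360*(1/4) = 90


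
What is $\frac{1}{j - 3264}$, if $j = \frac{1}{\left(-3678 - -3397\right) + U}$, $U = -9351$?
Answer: $- \frac{9632}{31438849} \approx -0.00030637$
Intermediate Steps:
$j = - \frac{1}{9632}$ ($j = \frac{1}{\left(-3678 - -3397\right) - 9351} = \frac{1}{\left(-3678 + 3397\right) - 9351} = \frac{1}{-281 - 9351} = \frac{1}{-9632} = - \frac{1}{9632} \approx -0.00010382$)
$\frac{1}{j - 3264} = \frac{1}{- \frac{1}{9632} - 3264} = \frac{1}{- \frac{31438849}{9632}} = - \frac{9632}{31438849}$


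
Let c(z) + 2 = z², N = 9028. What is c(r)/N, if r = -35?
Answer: 1223/9028 ≈ 0.13547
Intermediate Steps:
c(z) = -2 + z²
c(r)/N = (-2 + (-35)²)/9028 = (-2 + 1225)*(1/9028) = 1223*(1/9028) = 1223/9028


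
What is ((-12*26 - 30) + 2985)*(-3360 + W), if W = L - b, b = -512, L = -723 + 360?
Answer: -8486673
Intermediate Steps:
L = -363
W = 149 (W = -363 - 1*(-512) = -363 + 512 = 149)
((-12*26 - 30) + 2985)*(-3360 + W) = ((-12*26 - 30) + 2985)*(-3360 + 149) = ((-312 - 30) + 2985)*(-3211) = (-342 + 2985)*(-3211) = 2643*(-3211) = -8486673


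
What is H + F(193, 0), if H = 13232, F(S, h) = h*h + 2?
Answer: 13234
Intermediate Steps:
F(S, h) = 2 + h² (F(S, h) = h² + 2 = 2 + h²)
H + F(193, 0) = 13232 + (2 + 0²) = 13232 + (2 + 0) = 13232 + 2 = 13234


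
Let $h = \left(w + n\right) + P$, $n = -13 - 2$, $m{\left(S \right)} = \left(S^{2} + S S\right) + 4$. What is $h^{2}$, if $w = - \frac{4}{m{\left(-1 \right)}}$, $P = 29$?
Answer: $\frac{1600}{9} \approx 177.78$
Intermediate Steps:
$m{\left(S \right)} = 4 + 2 S^{2}$ ($m{\left(S \right)} = \left(S^{2} + S^{2}\right) + 4 = 2 S^{2} + 4 = 4 + 2 S^{2}$)
$w = - \frac{2}{3}$ ($w = - \frac{4}{4 + 2 \left(-1\right)^{2}} = - \frac{4}{4 + 2 \cdot 1} = - \frac{4}{4 + 2} = - \frac{4}{6} = \left(-4\right) \frac{1}{6} = - \frac{2}{3} \approx -0.66667$)
$n = -15$
$h = \frac{40}{3}$ ($h = \left(- \frac{2}{3} - 15\right) + 29 = - \frac{47}{3} + 29 = \frac{40}{3} \approx 13.333$)
$h^{2} = \left(\frac{40}{3}\right)^{2} = \frac{1600}{9}$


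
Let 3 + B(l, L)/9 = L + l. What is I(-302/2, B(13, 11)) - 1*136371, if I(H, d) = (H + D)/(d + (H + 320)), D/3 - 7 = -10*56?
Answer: -24411314/179 ≈ -1.3638e+5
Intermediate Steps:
D = -1659 (D = 21 + 3*(-10*56) = 21 + 3*(-560) = 21 - 1680 = -1659)
B(l, L) = -27 + 9*L + 9*l (B(l, L) = -27 + 9*(L + l) = -27 + (9*L + 9*l) = -27 + 9*L + 9*l)
I(H, d) = (-1659 + H)/(320 + H + d) (I(H, d) = (H - 1659)/(d + (H + 320)) = (-1659 + H)/(d + (320 + H)) = (-1659 + H)/(320 + H + d))
I(-302/2, B(13, 11)) - 1*136371 = (-1659 - 302/2)/(320 - 302/2 + (-27 + 9*11 + 9*13)) - 1*136371 = (-1659 - 302*1/2)/(320 - 302*1/2 + (-27 + 99 + 117)) - 136371 = (-1659 - 151)/(320 - 151 + 189) - 136371 = -1810/358 - 136371 = (1/358)*(-1810) - 136371 = -905/179 - 136371 = -24411314/179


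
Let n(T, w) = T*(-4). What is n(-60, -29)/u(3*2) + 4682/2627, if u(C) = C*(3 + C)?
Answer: 147218/23643 ≈ 6.2267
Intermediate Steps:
n(T, w) = -4*T
n(-60, -29)/u(3*2) + 4682/2627 = (-4*(-60))/(((3*2)*(3 + 3*2))) + 4682/2627 = 240/((6*(3 + 6))) + 4682*(1/2627) = 240/((6*9)) + 4682/2627 = 240/54 + 4682/2627 = 240*(1/54) + 4682/2627 = 40/9 + 4682/2627 = 147218/23643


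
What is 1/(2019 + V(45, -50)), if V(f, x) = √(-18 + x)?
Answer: 2019/4076429 - 2*I*√17/4076429 ≈ 0.00049529 - 2.0229e-6*I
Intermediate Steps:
1/(2019 + V(45, -50)) = 1/(2019 + √(-18 - 50)) = 1/(2019 + √(-68)) = 1/(2019 + 2*I*√17)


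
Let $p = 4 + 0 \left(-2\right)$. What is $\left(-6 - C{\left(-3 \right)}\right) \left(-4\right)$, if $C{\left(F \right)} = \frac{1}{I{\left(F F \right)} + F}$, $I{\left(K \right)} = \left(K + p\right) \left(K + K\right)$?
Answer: $\frac{5548}{231} \approx 24.017$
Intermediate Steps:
$p = 4$ ($p = 4 + 0 = 4$)
$I{\left(K \right)} = 2 K \left(4 + K\right)$ ($I{\left(K \right)} = \left(K + 4\right) \left(K + K\right) = \left(4 + K\right) 2 K = 2 K \left(4 + K\right)$)
$C{\left(F \right)} = \frac{1}{F + 2 F^{2} \left(4 + F^{2}\right)}$ ($C{\left(F \right)} = \frac{1}{2 F F \left(4 + F F\right) + F} = \frac{1}{2 F^{2} \left(4 + F^{2}\right) + F} = \frac{1}{F + 2 F^{2} \left(4 + F^{2}\right)}$)
$\left(-6 - C{\left(-3 \right)}\right) \left(-4\right) = \left(-6 - \frac{1}{\left(-3\right) \left(1 + 2 \left(-3\right) \left(4 + \left(-3\right)^{2}\right)\right)}\right) \left(-4\right) = \left(-6 - - \frac{1}{3 \left(1 + 2 \left(-3\right) \left(4 + 9\right)\right)}\right) \left(-4\right) = \left(-6 - - \frac{1}{3 \left(1 + 2 \left(-3\right) 13\right)}\right) \left(-4\right) = \left(-6 - - \frac{1}{3 \left(1 - 78\right)}\right) \left(-4\right) = \left(-6 - - \frac{1}{3 \left(-77\right)}\right) \left(-4\right) = \left(-6 - \left(- \frac{1}{3}\right) \left(- \frac{1}{77}\right)\right) \left(-4\right) = \left(-6 - \frac{1}{231}\right) \left(-4\right) = \left(- \frac{1387}{231}\right) \left(-4\right) = \frac{5548}{231}$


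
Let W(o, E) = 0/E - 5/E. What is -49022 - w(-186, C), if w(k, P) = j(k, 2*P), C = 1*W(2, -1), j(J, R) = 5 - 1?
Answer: -49026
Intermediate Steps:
W(o, E) = -5/E (W(o, E) = 0 - 5/E = -5/E)
j(J, R) = 4
C = 5 (C = 1*(-5/(-1)) = 1*(-5*(-1)) = 1*5 = 5)
w(k, P) = 4
-49022 - w(-186, C) = -49022 - 1*4 = -49022 - 4 = -49026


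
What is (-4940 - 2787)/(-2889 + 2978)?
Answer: -7727/89 ≈ -86.820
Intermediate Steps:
(-4940 - 2787)/(-2889 + 2978) = -7727/89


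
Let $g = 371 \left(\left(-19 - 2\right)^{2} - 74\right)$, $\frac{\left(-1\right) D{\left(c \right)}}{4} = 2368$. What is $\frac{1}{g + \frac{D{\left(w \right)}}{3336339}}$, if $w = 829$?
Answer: $\frac{3336339}{454265899751} \approx 7.3445 \cdot 10^{-6}$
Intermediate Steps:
$D{\left(c \right)} = -9472$ ($D{\left(c \right)} = \left(-4\right) 2368 = -9472$)
$g = 136157$ ($g = 371 \left(\left(-21\right)^{2} - 74\right) = 371 \left(441 - 74\right) = 371 \cdot 367 = 136157$)
$\frac{1}{g + \frac{D{\left(w \right)}}{3336339}} = \frac{1}{136157 - \frac{9472}{3336339}} = \frac{1}{\frac{454265899751}{3336339}} = \frac{3336339}{454265899751}$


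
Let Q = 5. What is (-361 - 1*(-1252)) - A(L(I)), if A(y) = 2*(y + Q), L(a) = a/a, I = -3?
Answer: 879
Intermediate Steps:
L(a) = 1
A(y) = 10 + 2*y (A(y) = 2*(y + 5) = 2*(5 + y) = 10 + 2*y)
(-361 - 1*(-1252)) - A(L(I)) = (-361 - 1*(-1252)) - (10 + 2*1) = (-361 + 1252) - (10 + 2) = 891 - 1*12 = 891 - 12 = 879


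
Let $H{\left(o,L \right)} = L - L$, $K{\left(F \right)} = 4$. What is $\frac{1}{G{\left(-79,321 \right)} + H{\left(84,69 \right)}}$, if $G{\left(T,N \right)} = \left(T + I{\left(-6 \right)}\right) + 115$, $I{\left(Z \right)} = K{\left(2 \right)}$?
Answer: $\frac{1}{40} \approx 0.025$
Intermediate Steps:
$I{\left(Z \right)} = 4$
$H{\left(o,L \right)} = 0$
$G{\left(T,N \right)} = 119 + T$ ($G{\left(T,N \right)} = \left(T + 4\right) + 115 = \left(4 + T\right) + 115 = 119 + T$)
$\frac{1}{G{\left(-79,321 \right)} + H{\left(84,69 \right)}} = \frac{1}{\left(119 - 79\right) + 0} = \frac{1}{40 + 0} = \frac{1}{40}$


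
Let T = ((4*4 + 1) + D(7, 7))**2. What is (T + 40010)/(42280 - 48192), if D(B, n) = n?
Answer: -20293/2956 ≈ -6.8650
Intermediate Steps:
T = 576 (T = ((4*4 + 1) + 7)**2 = ((16 + 1) + 7)**2 = (17 + 7)**2 = 24**2 = 576)
(T + 40010)/(42280 - 48192) = (576 + 40010)/(42280 - 48192) = 40586/(-5912) = 40586*(-1/5912) = -20293/2956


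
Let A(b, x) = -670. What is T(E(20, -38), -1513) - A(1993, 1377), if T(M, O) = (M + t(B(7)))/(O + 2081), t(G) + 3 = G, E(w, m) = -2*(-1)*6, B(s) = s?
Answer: 47572/71 ≈ 670.03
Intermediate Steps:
E(w, m) = 12 (E(w, m) = 2*6 = 12)
t(G) = -3 + G
T(M, O) = (4 + M)/(2081 + O) (T(M, O) = (M + (-3 + 7))/(O + 2081) = (M + 4)/(2081 + O) = (4 + M)/(2081 + O))
T(E(20, -38), -1513) - A(1993, 1377) = (4 + 12)/(2081 - 1513) - 1*(-670) = 16/568 + 670 = (1/568)*16 + 670 = 2/71 + 670 = 47572/71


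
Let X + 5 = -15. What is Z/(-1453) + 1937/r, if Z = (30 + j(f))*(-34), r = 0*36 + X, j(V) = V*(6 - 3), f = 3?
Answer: -2787941/29060 ≈ -95.937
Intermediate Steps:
X = -20 (X = -5 - 15 = -20)
j(V) = 3*V (j(V) = V*3 = 3*V)
r = -20 (r = 0*36 - 20 = 0 - 20 = -20)
Z = -1326 (Z = (30 + 3*3)*(-34) = (30 + 9)*(-34) = 39*(-34) = -1326)
Z/(-1453) + 1937/r = -1326/(-1453) + 1937/(-20) = -1326*(-1/1453) + 1937*(-1/20) = 1326/1453 - 1937/20 = -2787941/29060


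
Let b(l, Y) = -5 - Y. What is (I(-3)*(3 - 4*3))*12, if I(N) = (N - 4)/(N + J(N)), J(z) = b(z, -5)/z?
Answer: -252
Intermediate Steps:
J(z) = 0 (J(z) = (-5 - 1*(-5))/z = (-5 + 5)/z = 0/z = 0)
I(N) = (-4 + N)/N (I(N) = (N - 4)/(N + 0) = (-4 + N)/N)
(I(-3)*(3 - 4*3))*12 = (((-4 - 3)/(-3))*(3 - 4*3))*12 = ((-⅓*(-7))*(3 - 12))*12 = ((7/3)*(-9))*12 = -21*12 = -252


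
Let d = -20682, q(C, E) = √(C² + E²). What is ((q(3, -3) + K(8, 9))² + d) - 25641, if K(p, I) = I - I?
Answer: -46305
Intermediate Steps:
K(p, I) = 0
((q(3, -3) + K(8, 9))² + d) - 25641 = ((√(3² + (-3)²) + 0)² - 20682) - 25641 = ((√(9 + 9) + 0)² - 20682) - 25641 = ((√18 + 0)² - 20682) - 25641 = ((3*√2 + 0)² - 20682) - 25641 = ((3*√2)² - 20682) - 25641 = (18 - 20682) - 25641 = -20664 - 25641 = -46305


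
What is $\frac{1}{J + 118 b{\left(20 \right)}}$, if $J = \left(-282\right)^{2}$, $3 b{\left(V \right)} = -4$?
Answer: $\frac{3}{238100} \approx 1.26 \cdot 10^{-5}$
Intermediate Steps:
$b{\left(V \right)} = - \frac{4}{3}$ ($b{\left(V \right)} = \frac{1}{3} \left(-4\right) = - \frac{4}{3}$)
$J = 79524$
$\frac{1}{J + 118 b{\left(20 \right)}} = \frac{1}{79524 + 118 \left(- \frac{4}{3}\right)} = \frac{1}{79524 - \frac{472}{3}} = \frac{1}{\frac{238100}{3}} = \frac{3}{238100}$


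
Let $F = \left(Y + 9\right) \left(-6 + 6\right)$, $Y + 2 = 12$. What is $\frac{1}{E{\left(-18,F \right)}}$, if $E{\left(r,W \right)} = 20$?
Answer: $\frac{1}{20} \approx 0.05$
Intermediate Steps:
$Y = 10$ ($Y = -2 + 12 = 10$)
$F = 0$ ($F = \left(10 + 9\right) \left(-6 + 6\right) = 19 \cdot 0 = 0$)
$\frac{1}{E{\left(-18,F \right)}} = \frac{1}{20}$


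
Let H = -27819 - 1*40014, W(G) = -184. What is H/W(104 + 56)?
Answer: 67833/184 ≈ 368.66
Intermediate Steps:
H = -67833 (H = -27819 - 40014 = -67833)
H/W(104 + 56) = -67833/(-184) = -67833*(-1/184) = 67833/184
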